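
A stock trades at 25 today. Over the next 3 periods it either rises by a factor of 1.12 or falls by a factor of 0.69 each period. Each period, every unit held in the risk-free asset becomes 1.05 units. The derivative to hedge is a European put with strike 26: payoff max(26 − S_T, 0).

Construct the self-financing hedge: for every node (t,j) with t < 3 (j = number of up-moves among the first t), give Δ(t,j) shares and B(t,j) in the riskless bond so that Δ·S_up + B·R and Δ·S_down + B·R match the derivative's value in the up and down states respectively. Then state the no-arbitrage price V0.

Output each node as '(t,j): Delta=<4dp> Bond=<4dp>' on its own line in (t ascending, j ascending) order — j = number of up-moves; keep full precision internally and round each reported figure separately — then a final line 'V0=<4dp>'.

No-arbitrage ⇒ martingale measure with p* = (R−d)/(u−d) = 0.8372.
At expiry t=3: V(3,0)=17.7873, V(3,1)=12.6692, V(3,2)=4.3616, V(3,3)=0.0000
(2,0): S=11.9025. Δ = (V_up−V_dn)/(S_up−S_dn) = (12.6692−17.7873)/(13.3308−8.2127) = -1.0000. V = [p*·12.6692 + (1−p*)·17.7873]/1.05 = 12.8594. B = V − Δ·S = 24.7619.
(2,1): S=19.3200. Δ = (V_up−V_dn)/(S_up−S_dn) = (4.3616−12.6692)/(21.6384−13.3308) = -1.0000. V = [p*·4.3616 + (1−p*)·12.6692]/1.05 = 5.4419. B = V − Δ·S = 24.7619.
(2,2): S=31.3600. Δ = (V_up−V_dn)/(S_up−S_dn) = (0.0000−4.3616)/(35.1232−21.6384) = -0.3234. V = [p*·0.0000 + (1−p*)·4.3616]/1.05 = 0.6762. B = V − Δ·S = 10.8195.
(1,0): S=17.2500. Δ = (V_up−V_dn)/(S_up−S_dn) = (5.4419−12.8594)/(19.3200−11.9025) = -1.0000. V = [p*·5.4419 + (1−p*)·12.8594]/1.05 = 6.3328. B = V − Δ·S = 23.5828.
(1,1): S=28.0000. Δ = (V_up−V_dn)/(S_up−S_dn) = (0.6762−5.4419)/(31.3600−19.3200) = -0.3958. V = [p*·0.6762 + (1−p*)·5.4419]/1.05 = 1.3829. B = V − Δ·S = 12.4659.
(0,0): S=25.0000. Δ = (V_up−V_dn)/(S_up−S_dn) = (1.3829−6.3328)/(28.0000−17.2500) = -0.4605. V = [p*·1.3829 + (1−p*)·6.3328]/1.05 = 2.0845. B = V − Δ·S = 13.5958.
Root portfolio cost Δ·25+B reproduces V0=2.0845.

(0,0): Delta=-0.4605 Bond=13.5958
(1,0): Delta=-1.0000 Bond=23.5828
(1,1): Delta=-0.3958 Bond=12.4659
(2,0): Delta=-1.0000 Bond=24.7619
(2,1): Delta=-1.0000 Bond=24.7619
(2,2): Delta=-0.3234 Bond=10.8195
V0=2.0845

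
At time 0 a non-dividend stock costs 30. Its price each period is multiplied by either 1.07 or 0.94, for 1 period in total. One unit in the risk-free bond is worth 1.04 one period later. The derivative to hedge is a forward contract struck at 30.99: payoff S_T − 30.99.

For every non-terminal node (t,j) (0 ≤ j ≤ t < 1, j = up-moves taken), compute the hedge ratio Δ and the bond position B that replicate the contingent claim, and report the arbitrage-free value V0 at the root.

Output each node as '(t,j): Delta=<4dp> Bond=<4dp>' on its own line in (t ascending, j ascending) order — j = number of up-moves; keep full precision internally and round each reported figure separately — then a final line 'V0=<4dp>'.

No-arbitrage ⇒ martingale measure with p* = (R−d)/(u−d) = 0.7692.
Terminal payoffs: V(1,0)=-2.7900, V(1,1)=1.1100
(0,0): S=30.0000. Δ = (V_up−V_dn)/(S_up−S_dn) = (1.1100−-2.7900)/(32.1000−28.2000) = 1.0000. V = [p*·1.1100 + (1−p*)·-2.7900]/1.04 = 0.2019. B = V − Δ·S = -29.7981.
Check: Δ(0,0)·S0 + B(0,0) = 0.2019 = V0.

(0,0): Delta=1.0000 Bond=-29.7981
V0=0.2019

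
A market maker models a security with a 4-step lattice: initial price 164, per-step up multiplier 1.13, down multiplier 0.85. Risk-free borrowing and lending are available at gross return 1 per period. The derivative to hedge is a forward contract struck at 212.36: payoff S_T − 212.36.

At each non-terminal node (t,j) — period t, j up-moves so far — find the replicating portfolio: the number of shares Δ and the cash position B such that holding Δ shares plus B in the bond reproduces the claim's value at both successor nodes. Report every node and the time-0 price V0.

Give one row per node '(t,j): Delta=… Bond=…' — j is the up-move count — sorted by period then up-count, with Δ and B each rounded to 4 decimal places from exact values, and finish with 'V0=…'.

(0,0): Delta=1.0000 Bond=-212.3600
(1,0): Delta=1.0000 Bond=-212.3600
(1,1): Delta=1.0000 Bond=-212.3600
(2,0): Delta=1.0000 Bond=-212.3600
(2,1): Delta=1.0000 Bond=-212.3600
(2,2): Delta=1.0000 Bond=-212.3600
(3,0): Delta=1.0000 Bond=-212.3600
(3,1): Delta=1.0000 Bond=-212.3600
(3,2): Delta=1.0000 Bond=-212.3600
(3,3): Delta=1.0000 Bond=-212.3600
V0=-48.3600

Under the risk-neutral measure, an up-move has probability p* = (R−d)/(u−d) = 0.5357 and values discount at R = 1.
Terminal values V(4,·): V(4,0)=-126.7510, V(4,1)=-98.5504, V(4,2)=-61.0601, V(4,3)=-11.2202, V(4,4)=55.0377
(3,0): S=100.7165. Δ = (V_up−V_dn)/(S_up−S_dn) = (-98.5504−-126.7510)/(113.8096−85.6090) = 1.0000. V = [p*·-98.5504 + (1−p*)·-126.7510]/1 = -111.6435. B = V − Δ·S = -212.3600.
(3,1): S=133.8937. Δ = (V_up−V_dn)/(S_up−S_dn) = (-61.0601−-98.5504)/(151.2999−113.8096) = 1.0000. V = [p*·-61.0601 + (1−p*)·-98.5504]/1 = -78.4663. B = V − Δ·S = -212.3600.
(3,2): S=177.9999. Δ = (V_up−V_dn)/(S_up−S_dn) = (-11.2202−-61.0601)/(201.1398−151.2999) = 1.0000. V = [p*·-11.2202 + (1−p*)·-61.0601]/1 = -34.3601. B = V − Δ·S = -212.3600.
(3,3): S=236.6351. Δ = (V_up−V_dn)/(S_up−S_dn) = (55.0377−-11.2202)/(267.3977−201.1398) = 1.0000. V = [p*·55.0377 + (1−p*)·-11.2202]/1 = 24.2751. B = V − Δ·S = -212.3600.
(2,0): S=118.4900. Δ = (V_up−V_dn)/(S_up−S_dn) = (-78.4663−-111.6435)/(133.8937−100.7165) = 1.0000. V = [p*·-78.4663 + (1−p*)·-111.6435]/1 = -93.8700. B = V − Δ·S = -212.3600.
(2,1): S=157.5220. Δ = (V_up−V_dn)/(S_up−S_dn) = (-34.3601−-78.4663)/(177.9999−133.8937) = 1.0000. V = [p*·-34.3601 + (1−p*)·-78.4663]/1 = -54.8380. B = V − Δ·S = -212.3600.
(2,2): S=209.4116. Δ = (V_up−V_dn)/(S_up−S_dn) = (24.2751−-34.3601)/(236.6351−177.9999) = 1.0000. V = [p*·24.2751 + (1−p*)·-34.3601]/1 = -2.9484. B = V − Δ·S = -212.3600.
(1,0): S=139.4000. Δ = (V_up−V_dn)/(S_up−S_dn) = (-54.8380−-93.8700)/(157.5220−118.4900) = 1.0000. V = [p*·-54.8380 + (1−p*)·-93.8700]/1 = -72.9600. B = V − Δ·S = -212.3600.
(1,1): S=185.3200. Δ = (V_up−V_dn)/(S_up−S_dn) = (-2.9484−-54.8380)/(209.4116−157.5220) = 1.0000. V = [p*·-2.9484 + (1−p*)·-54.8380]/1 = -27.0400. B = V − Δ·S = -212.3600.
(0,0): S=164.0000. Δ = (V_up−V_dn)/(S_up−S_dn) = (-27.0400−-72.9600)/(185.3200−139.4000) = 1.0000. V = [p*·-27.0400 + (1−p*)·-72.9600]/1 = -48.3600. B = V − Δ·S = -212.3600.
Self-financing check: at every node Δ·S+B equals the discounted successor values.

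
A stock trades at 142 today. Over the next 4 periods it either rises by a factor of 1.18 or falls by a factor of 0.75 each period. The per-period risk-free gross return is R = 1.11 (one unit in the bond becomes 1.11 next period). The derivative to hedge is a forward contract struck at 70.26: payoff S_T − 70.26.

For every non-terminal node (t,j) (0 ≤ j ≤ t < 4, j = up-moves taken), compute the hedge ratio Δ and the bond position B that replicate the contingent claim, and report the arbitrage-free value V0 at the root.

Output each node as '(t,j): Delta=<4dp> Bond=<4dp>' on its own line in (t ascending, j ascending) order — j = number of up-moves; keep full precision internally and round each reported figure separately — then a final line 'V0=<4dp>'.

(0,0): Delta=1.0000 Bond=-46.2824
(1,0): Delta=1.0000 Bond=-51.3735
(1,1): Delta=1.0000 Bond=-51.3735
(2,0): Delta=1.0000 Bond=-57.0246
(2,1): Delta=1.0000 Bond=-57.0246
(2,2): Delta=1.0000 Bond=-57.0246
(3,0): Delta=1.0000 Bond=-63.2973
(3,1): Delta=1.0000 Bond=-63.2973
(3,2): Delta=1.0000 Bond=-63.2973
(3,3): Delta=1.0000 Bond=-63.2973
V0=95.7176

Under the risk-neutral measure, an up-move has probability p* = (R−d)/(u−d) = 0.8372 and values discount at R = 1.11.
Terminal payoffs: V(4,0)=-25.3303, V(4,1)=0.4294, V(4,2)=40.9579, V(4,3)=104.7229, V(4,4)=205.0464
Node (3,0) S=59.9062: V=(p*·0.4294+(1−p*)·-25.3303)/1.11=-3.3910; Δ=(0.4294−-25.3303)/(70.6894−44.9297)=1.0000; B=V−Δ·S=-63.2973
Node (3,1) S=94.2525: V=(p*·40.9579+(1−p*)·0.4294)/1.11=30.9552; Δ=(40.9579−0.4294)/(111.2179−70.6894)=1.0000; B=V−Δ·S=-63.2973
Node (3,2) S=148.2906: V=(p*·104.7229+(1−p*)·40.9579)/1.11=84.9933; Δ=(104.7229−40.9579)/(174.9829−111.2179)=1.0000; B=V−Δ·S=-63.2973
Node (3,3) S=233.3105: V=(p*·205.0464+(1−p*)·104.7229)/1.11=170.0132; Δ=(205.0464−104.7229)/(275.3064−174.9829)=1.0000; B=V−Δ·S=-63.2973
Node (2,0) S=79.8750: V=(p*·30.9552+(1−p*)·-3.3910)/1.11=22.8504; Δ=(30.9552−-3.3910)/(94.2525−59.9062)=1.0000; B=V−Δ·S=-57.0246
Node (2,1) S=125.6700: V=(p*·84.9933+(1−p*)·30.9552)/1.11=68.6454; Δ=(84.9933−30.9552)/(148.2906−94.2525)=1.0000; B=V−Δ·S=-57.0246
Node (2,2) S=197.7208: V=(p*·170.0132+(1−p*)·84.9933)/1.11=140.6962; Δ=(170.0132−84.9933)/(233.3105−148.2906)=1.0000; B=V−Δ·S=-57.0246
Node (1,0) S=106.5000: V=(p*·68.6454+(1−p*)·22.8504)/1.11=55.1265; Δ=(68.6454−22.8504)/(125.6700−79.8750)=1.0000; B=V−Δ·S=-51.3735
Node (1,1) S=167.5600: V=(p*·140.6962+(1−p*)·68.6454)/1.11=116.1865; Δ=(140.6962−68.6454)/(197.7208−125.6700)=1.0000; B=V−Δ·S=-51.3735
Node (0,0) S=142.0000: V=(p*·116.1865+(1−p*)·55.1265)/1.11=95.7176; Δ=(116.1865−55.1265)/(167.5600−106.5000)=1.0000; B=V−Δ·S=-46.2824
Each (Δ,B) replicates both successor values, so the strategy is self-financing and V0 is arbitrage-free.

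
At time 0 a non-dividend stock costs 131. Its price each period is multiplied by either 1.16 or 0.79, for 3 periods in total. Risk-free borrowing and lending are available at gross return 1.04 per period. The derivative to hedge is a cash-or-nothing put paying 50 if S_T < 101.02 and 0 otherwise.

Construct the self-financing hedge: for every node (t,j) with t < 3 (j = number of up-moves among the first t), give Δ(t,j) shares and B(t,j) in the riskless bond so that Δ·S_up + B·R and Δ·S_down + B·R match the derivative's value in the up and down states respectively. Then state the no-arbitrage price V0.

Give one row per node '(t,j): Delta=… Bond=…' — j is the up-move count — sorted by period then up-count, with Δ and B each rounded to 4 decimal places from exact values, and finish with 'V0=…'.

(0,0): Delta=-0.4180 Bond=65.7520
(1,0): Delta=-0.8483 Bond=112.9188
(1,1): Delta=-0.2773 Bond=47.0045
(2,0): Delta=0.0000 Bond=48.0769
(2,1): Delta=-1.1257 Bond=150.7277
(2,2): Delta=0.0000 Bond=0.0000
V0=10.9938

Since d<R<u, set p* = (R−d)/(u−d) = 0.6757; price each node as the discounted p*-expectation of its children.
Terminal values V(3,·): V(3,0)=50.0000, V(3,1)=50.0000, V(3,2)=0.0000, V(3,3)=0.0000
  t=2,j=0: stock 81.7571 → up 94.8382 (V=50.0000), down 64.5881 (V=50.0000). Price 48.0769; hedge Δ=0.0000, bond B=48.0769.
  t=2,j=1: stock 120.0484 → up 139.2561 (V=0.0000), down 94.8382 (V=50.0000). Price 15.5925; hedge Δ=-1.1257, bond B=150.7277.
  t=2,j=2: stock 176.2736 → up 204.4774 (V=0.0000), down 139.2561 (V=0.0000). Price 0.0000; hedge Δ=0.0000, bond B=0.0000.
  t=1,j=0: stock 103.4900 → up 120.0484 (V=15.5925), down 81.7571 (V=48.0769). Price 25.1231; hedge Δ=-0.8483, bond B=112.9188.
  t=1,j=1: stock 151.9600 → up 176.2736 (V=0.0000), down 120.0484 (V=15.5925). Price 4.8625; hedge Δ=-0.2773, bond B=47.0045.
  t=0,j=0: stock 131.0000 → up 151.9600 (V=4.8625), down 103.4900 (V=25.1231). Price 10.9938; hedge Δ=-0.4180, bond B=65.7520.
The time-0 hedge costs 10.9938, which is the no-arbitrage price.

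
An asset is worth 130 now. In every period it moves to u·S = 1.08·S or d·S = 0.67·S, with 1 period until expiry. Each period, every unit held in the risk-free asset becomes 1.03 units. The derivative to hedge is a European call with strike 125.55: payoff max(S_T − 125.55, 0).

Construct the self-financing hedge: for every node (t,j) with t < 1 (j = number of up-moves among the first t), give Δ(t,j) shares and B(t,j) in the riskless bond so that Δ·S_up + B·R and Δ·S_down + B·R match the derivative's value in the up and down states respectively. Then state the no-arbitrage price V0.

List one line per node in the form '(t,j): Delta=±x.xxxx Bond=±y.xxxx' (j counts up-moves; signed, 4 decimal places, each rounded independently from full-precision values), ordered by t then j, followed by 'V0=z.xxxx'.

(0,0): Delta=0.2786 Bond=-23.5603
V0=12.6592

Since d<R<u, set p* = (R−d)/(u−d) = 0.8780; price each node as the discounted p*-expectation of its children.
Terminal payoffs: V(1,0)=0.0000, V(1,1)=14.8500
(0,0): S=130.0000. Δ = (V_up−V_dn)/(S_up−S_dn) = (14.8500−0.0000)/(140.4000−87.1000) = 0.2786. V = [p*·14.8500 + (1−p*)·0.0000]/1.03 = 12.6592. B = V − Δ·S = -23.5603.
Each (Δ,B) replicates both successor values, so the strategy is self-financing and V0 is arbitrage-free.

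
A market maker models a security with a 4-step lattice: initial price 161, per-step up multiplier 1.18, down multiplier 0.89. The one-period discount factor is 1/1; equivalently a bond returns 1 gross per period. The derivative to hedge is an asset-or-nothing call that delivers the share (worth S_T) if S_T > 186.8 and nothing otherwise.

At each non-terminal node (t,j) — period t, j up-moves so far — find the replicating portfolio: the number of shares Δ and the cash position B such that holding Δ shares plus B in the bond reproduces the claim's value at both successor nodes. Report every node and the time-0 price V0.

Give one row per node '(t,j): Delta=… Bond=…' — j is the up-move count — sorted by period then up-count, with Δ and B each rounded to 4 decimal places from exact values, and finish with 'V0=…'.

(0,0): Delta=1.4406 Bond=-193.5704
(1,0): Delta=0.8151 Bond=-103.9545
(1,1): Delta=2.2125 Bond=-340.2147
(2,0): Delta=0.0000 Bond=0.0000
(2,1): Delta=1.8212 Bond=-274.0619
(2,2): Delta=2.6953 Bond=-448.4649
(3,0): Delta=0.0000 Bond=0.0000
(3,1): Delta=0.0000 Bond=0.0000
(3,2): Delta=4.0690 Bond=-722.5267
(3,3): Delta=1.0000 Bond=0.0000
V0=38.3607

Under the risk-neutral measure, an up-move has probability p* = (R−d)/(u−d) = 0.3793 and values discount at R = 1.
Payoff layer (t=4): V(4,0)=0.0000, V(4,1)=0.0000, V(4,2)=0.0000, V(4,3)=235.4301, V(4,4)=312.1432
(3,0): S=113.5000. Δ = (V_up−V_dn)/(S_up−S_dn) = (0.0000−0.0000)/(133.9300−101.0150) = 0.0000. V = [p*·0.0000 + (1−p*)·0.0000]/1 = 0.0000. B = V − Δ·S = 0.0000.
(3,1): S=150.4832. Δ = (V_up−V_dn)/(S_up−S_dn) = (0.0000−0.0000)/(177.5701−133.9300) = 0.0000. V = [p*·0.0000 + (1−p*)·0.0000]/1 = 0.0000. B = V − Δ·S = 0.0000.
(3,2): S=199.5170. Δ = (V_up−V_dn)/(S_up−S_dn) = (235.4301−0.0000)/(235.4301−177.5701) = 4.0690. V = [p*·235.4301 + (1−p*)·0.0000]/1 = 89.3011. B = V − Δ·S = -722.5267.
(3,3): S=264.5282. Δ = (V_up−V_dn)/(S_up−S_dn) = (312.1432−235.4301)/(312.1432−235.4301) = 1.0000. V = [p*·312.1432 + (1−p*)·235.4301]/1 = 264.5282. B = V − Δ·S = 0.0000.
(2,0): S=127.5281. Δ = (V_up−V_dn)/(S_up−S_dn) = (0.0000−0.0000)/(150.4832−113.5000) = 0.0000. V = [p*·0.0000 + (1−p*)·0.0000]/1 = 0.0000. B = V − Δ·S = 0.0000.
(2,1): S=169.0822. Δ = (V_up−V_dn)/(S_up−S_dn) = (89.3011−0.0000)/(199.5170−150.4832) = 1.8212. V = [p*·89.3011 + (1−p*)·0.0000]/1 = 33.8728. B = V − Δ·S = -274.0619.
(2,2): S=224.1764. Δ = (V_up−V_dn)/(S_up−S_dn) = (264.5282−89.3011)/(264.5282−199.5170) = 2.6953. V = [p*·264.5282 + (1−p*)·89.3011]/1 = 155.7665. B = V − Δ·S = -448.4649.
(1,0): S=143.2900. Δ = (V_up−V_dn)/(S_up−S_dn) = (33.8728−0.0000)/(169.0822−127.5281) = 0.8151. V = [p*·33.8728 + (1−p*)·0.0000]/1 = 12.8483. B = V − Δ·S = -103.9545.
(1,1): S=189.9800. Δ = (V_up−V_dn)/(S_up−S_dn) = (155.7665−33.8728)/(224.1764−169.0822) = 2.2125. V = [p*·155.7665 + (1−p*)·33.8728]/1 = 80.1084. B = V − Δ·S = -340.2147.
(0,0): S=161.0000. Δ = (V_up−V_dn)/(S_up−S_dn) = (80.1084−12.8483)/(189.9800−143.2900) = 1.4406. V = [p*·80.1084 + (1−p*)·12.8483]/1 = 38.3607. B = V − Δ·S = -193.5704.
The time-0 hedge costs 38.3607, which is the no-arbitrage price.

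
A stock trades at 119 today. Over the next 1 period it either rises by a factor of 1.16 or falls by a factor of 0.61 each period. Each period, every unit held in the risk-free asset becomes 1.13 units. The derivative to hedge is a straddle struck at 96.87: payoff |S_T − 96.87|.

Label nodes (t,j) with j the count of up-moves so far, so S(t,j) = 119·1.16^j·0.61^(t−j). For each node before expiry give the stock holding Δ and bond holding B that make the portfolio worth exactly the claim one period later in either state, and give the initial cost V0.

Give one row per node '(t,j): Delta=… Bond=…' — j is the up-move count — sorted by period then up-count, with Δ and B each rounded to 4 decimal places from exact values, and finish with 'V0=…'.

The replicating-portfolio and risk-neutral prices coincide; use p* = (1.13−0.61)/(1.16−0.61) = 0.9455 for the latter.
At expiry t=1: V(1,0)=24.2800, V(1,1)=41.1700
  t=0,j=0: stock 119.0000 → up 138.0400 (V=41.1700), down 72.5900 (V=24.2800). Price 35.6183; hedge Δ=0.2581, bond B=4.9093.
Check: Δ(0,0)·S0 + B(0,0) = 35.6183 = V0.

(0,0): Delta=0.2581 Bond=4.9093
V0=35.6183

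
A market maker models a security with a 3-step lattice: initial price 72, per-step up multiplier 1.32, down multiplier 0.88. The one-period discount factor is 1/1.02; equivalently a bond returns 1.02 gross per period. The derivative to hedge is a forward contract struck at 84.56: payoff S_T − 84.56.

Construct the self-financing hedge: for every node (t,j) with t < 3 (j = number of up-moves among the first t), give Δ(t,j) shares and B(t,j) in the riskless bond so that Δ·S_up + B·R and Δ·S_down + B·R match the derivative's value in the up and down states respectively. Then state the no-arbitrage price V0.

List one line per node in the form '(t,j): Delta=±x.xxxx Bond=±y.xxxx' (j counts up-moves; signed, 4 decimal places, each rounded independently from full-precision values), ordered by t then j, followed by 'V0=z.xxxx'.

(0,0): Delta=1.0000 Bond=-79.6828
(1,0): Delta=1.0000 Bond=-81.2764
(1,1): Delta=1.0000 Bond=-81.2764
(2,0): Delta=1.0000 Bond=-82.9020
(2,1): Delta=1.0000 Bond=-82.9020
(2,2): Delta=1.0000 Bond=-82.9020
V0=-7.6828

Since d<R<u, set p* = (R−d)/(u−d) = 0.3182; price each node as the discounted p*-expectation of its children.
Terminal payoffs: V(3,0)=-35.4940, V(3,1)=-10.9610, V(3,2)=25.8385, V(3,3)=81.0377
(2,0): S=55.7568. Δ = (V_up−V_dn)/(S_up−S_dn) = (-10.9610−-35.4940)/(73.5990−49.0660) = 1.0000. V = [p*·-10.9610 + (1−p*)·-35.4940]/1.02 = -27.1452. B = V − Δ·S = -82.9020.
(2,1): S=83.6352. Δ = (V_up−V_dn)/(S_up−S_dn) = (25.8385−-10.9610)/(110.3985−73.5990) = 1.0000. V = [p*·25.8385 + (1−p*)·-10.9610]/1.02 = 0.7332. B = V − Δ·S = -82.9020.
(2,2): S=125.4528. Δ = (V_up−V_dn)/(S_up−S_dn) = (81.0377−25.8385)/(165.5977−110.3985) = 1.0000. V = [p*·81.0377 + (1−p*)·25.8385]/1.02 = 42.5508. B = V − Δ·S = -82.9020.
(1,0): S=63.3600. Δ = (V_up−V_dn)/(S_up−S_dn) = (0.7332−-27.1452)/(83.6352−55.7568) = 1.0000. V = [p*·0.7332 + (1−p*)·-27.1452]/1.02 = -17.9164. B = V − Δ·S = -81.2764.
(1,1): S=95.0400. Δ = (V_up−V_dn)/(S_up−S_dn) = (42.5508−0.7332)/(125.4528−83.6352) = 1.0000. V = [p*·42.5508 + (1−p*)·0.7332]/1.02 = 13.7636. B = V − Δ·S = -81.2764.
(0,0): S=72.0000. Δ = (V_up−V_dn)/(S_up−S_dn) = (13.7636−-17.9164)/(95.0400−63.3600) = 1.0000. V = [p*·13.7636 + (1−p*)·-17.9164]/1.02 = -7.6828. B = V − Δ·S = -79.6828.
Root portfolio cost Δ·72+B reproduces V0=-7.6828.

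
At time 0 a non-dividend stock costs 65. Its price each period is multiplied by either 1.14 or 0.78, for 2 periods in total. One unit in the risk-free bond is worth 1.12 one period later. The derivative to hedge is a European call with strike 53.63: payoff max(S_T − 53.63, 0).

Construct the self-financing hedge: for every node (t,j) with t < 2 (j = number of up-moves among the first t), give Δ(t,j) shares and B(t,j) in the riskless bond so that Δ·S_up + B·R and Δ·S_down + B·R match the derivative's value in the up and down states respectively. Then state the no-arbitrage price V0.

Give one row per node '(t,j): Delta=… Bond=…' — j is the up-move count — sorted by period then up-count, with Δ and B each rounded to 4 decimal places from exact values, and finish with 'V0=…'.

(0,0): Delta=0.9701 Bond=-40.7783
(1,0): Delta=0.2284 Bond=-8.0631
(1,1): Delta=1.0000 Bond=-47.8839
V0=22.2811

Since d<R<u, set p* = (R−d)/(u−d) = 0.9444; price each node as the discounted p*-expectation of its children.
Payoff layer (t=2): V(2,0)=0.0000, V(2,1)=4.1680, V(2,2)=30.8440
  t=1,j=0: stock 50.7000 → up 57.7980 (V=4.1680), down 39.5460 (V=0.0000). Price 3.5147; hedge Δ=0.2284, bond B=-8.0631.
  t=1,j=1: stock 74.1000 → up 84.4740 (V=30.8440), down 57.7980 (V=4.1680). Price 26.2161; hedge Δ=1.0000, bond B=-47.8839.
  t=0,j=0: stock 65.0000 → up 74.1000 (V=26.2161), down 50.7000 (V=3.5147). Price 22.2811; hedge Δ=0.9701, bond B=-40.7783.
Root portfolio cost Δ·65+B reproduces V0=22.2811.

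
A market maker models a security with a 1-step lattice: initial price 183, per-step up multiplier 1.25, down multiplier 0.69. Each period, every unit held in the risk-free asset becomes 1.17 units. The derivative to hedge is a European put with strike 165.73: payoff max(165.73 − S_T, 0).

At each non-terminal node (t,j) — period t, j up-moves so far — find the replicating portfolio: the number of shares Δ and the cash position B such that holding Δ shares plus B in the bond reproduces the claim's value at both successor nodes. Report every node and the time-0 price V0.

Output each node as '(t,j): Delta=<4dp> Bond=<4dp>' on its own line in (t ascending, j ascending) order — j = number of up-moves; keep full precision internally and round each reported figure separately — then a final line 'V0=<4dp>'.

The replicating-portfolio and risk-neutral prices coincide; use p* = (1.17−0.69)/(1.25−0.69) = 0.8571 for the latter.
Terminal payoffs: V(1,0)=39.4600, V(1,1)=0.0000
(0,0): S=183.0000. Δ = (V_up−V_dn)/(S_up−S_dn) = (0.0000−39.4600)/(228.7500−126.2700) = -0.3851. V = [p*·0.0000 + (1−p*)·39.4600]/1.17 = 4.8181. B = V − Δ·S = 75.2824.
Check: Δ(0,0)·S0 + B(0,0) = 4.8181 = V0.

(0,0): Delta=-0.3851 Bond=75.2824
V0=4.8181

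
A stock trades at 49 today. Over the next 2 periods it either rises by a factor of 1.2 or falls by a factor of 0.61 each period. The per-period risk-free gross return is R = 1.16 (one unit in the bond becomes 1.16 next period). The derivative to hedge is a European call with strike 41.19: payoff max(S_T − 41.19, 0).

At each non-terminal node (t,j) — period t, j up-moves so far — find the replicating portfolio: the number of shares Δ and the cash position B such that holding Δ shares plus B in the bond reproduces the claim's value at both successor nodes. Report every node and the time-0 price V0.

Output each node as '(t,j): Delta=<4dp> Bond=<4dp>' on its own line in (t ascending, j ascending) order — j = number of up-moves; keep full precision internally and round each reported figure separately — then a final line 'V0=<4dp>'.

No-arbitrage ⇒ martingale measure with p* = (R−d)/(u−d) = 0.9322.
Payoff layer (t=2): V(2,0)=0.0000, V(2,1)=0.0000, V(2,2)=29.3700
  t=1,j=0: stock 29.8900 → up 35.8680 (V=0.0000), down 18.2329 (V=0.0000). Price 0.0000; hedge Δ=0.0000, bond B=0.0000.
  t=1,j=1: stock 58.8000 → up 70.5600 (V=29.3700), down 35.8680 (V=0.0000). Price 23.6024; hedge Δ=0.8466, bond B=-26.1772.
  t=0,j=0: stock 49.0000 → up 58.8000 (V=23.6024), down 29.8900 (V=0.0000). Price 18.9675; hedge Δ=0.8164, bond B=-21.0366.
Root portfolio cost Δ·49+B reproduces V0=18.9675.

(0,0): Delta=0.8164 Bond=-21.0366
(1,0): Delta=0.0000 Bond=0.0000
(1,1): Delta=0.8466 Bond=-26.1772
V0=18.9675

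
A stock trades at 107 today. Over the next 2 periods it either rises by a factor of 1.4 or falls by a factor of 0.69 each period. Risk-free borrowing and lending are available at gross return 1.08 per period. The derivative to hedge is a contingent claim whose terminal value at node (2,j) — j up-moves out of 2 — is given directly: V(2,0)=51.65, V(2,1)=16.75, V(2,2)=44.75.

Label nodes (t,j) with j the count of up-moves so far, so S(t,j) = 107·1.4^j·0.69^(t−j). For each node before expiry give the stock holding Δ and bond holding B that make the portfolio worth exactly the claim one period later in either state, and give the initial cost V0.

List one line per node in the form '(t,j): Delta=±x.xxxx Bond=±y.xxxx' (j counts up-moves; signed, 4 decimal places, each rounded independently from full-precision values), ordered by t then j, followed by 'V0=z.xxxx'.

The replicating-portfolio and risk-neutral prices coincide; use p* = (1.08−0.69)/(1.4−0.69) = 0.5493 for the latter.
Terminal values V(2,·): V(2,0)=51.6500, V(2,1)=16.7500, V(2,2)=44.7500
Node (1,0) S=73.8300: V=(p*·16.7500+(1−p*)·51.6500)/1.08=30.0737; Δ=(16.7500−51.6500)/(103.3620−50.9427)=-0.6658; B=V−Δ·S=79.2286
Node (1,1) S=149.8000: V=(p*·44.7500+(1−p*)·16.7500)/1.08=29.7503; Δ=(44.7500−16.7500)/(209.7200−103.3620)=0.2633; B=V−Δ·S=-9.6864
Node (0,0) S=107.0000: V=(p*·29.7503+(1−p*)·30.0737)/1.08=27.6815; Δ=(29.7503−30.0737)/(149.8000−73.8300)=-0.0043; B=V−Δ·S=28.1370
Each (Δ,B) replicates both successor values, so the strategy is self-financing and V0 is arbitrage-free.

(0,0): Delta=-0.0043 Bond=28.1370
(1,0): Delta=-0.6658 Bond=79.2286
(1,1): Delta=0.2633 Bond=-9.6864
V0=27.6815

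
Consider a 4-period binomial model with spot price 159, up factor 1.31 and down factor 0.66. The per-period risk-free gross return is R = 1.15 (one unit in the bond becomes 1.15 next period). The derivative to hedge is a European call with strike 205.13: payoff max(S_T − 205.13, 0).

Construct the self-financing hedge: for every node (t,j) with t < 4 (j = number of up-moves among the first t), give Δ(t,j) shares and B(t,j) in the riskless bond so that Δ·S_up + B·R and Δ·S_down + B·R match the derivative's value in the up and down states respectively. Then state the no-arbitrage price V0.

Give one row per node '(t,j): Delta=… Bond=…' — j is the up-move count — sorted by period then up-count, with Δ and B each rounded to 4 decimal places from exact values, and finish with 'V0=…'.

The replicating-portfolio and risk-neutral prices coincide; use p* = (1.15−0.66)/(1.31−0.66) = 0.7538 for the latter.
Terminal values V(4,·): V(4,0)=0.0000, V(4,1)=0.0000, V(4,2)=0.0000, V(4,3)=30.7847, V(4,4)=263.1249
(3,0): S=45.7119. Δ = (V_up−V_dn)/(S_up−S_dn) = (0.0000−0.0000)/(59.8825−30.1698) = 0.0000. V = [p*·0.0000 + (1−p*)·0.0000]/1.15 = 0.0000. B = V − Δ·S = 0.0000.
(3,1): S=90.7311. Δ = (V_up−V_dn)/(S_up−S_dn) = (0.0000−0.0000)/(118.8578−59.8825) = 0.0000. V = [p*·0.0000 + (1−p*)·0.0000]/1.15 = 0.0000. B = V − Δ·S = 0.0000.
(3,2): S=180.0875. Δ = (V_up−V_dn)/(S_up−S_dn) = (30.7847−0.0000)/(235.9147−118.8578) = 0.2630. V = [p*·30.7847 + (1−p*)·0.0000]/1.15 = 20.1799. B = V − Δ·S = -27.1811.
(3,3): S=357.4465. Δ = (V_up−V_dn)/(S_up−S_dn) = (263.1249−30.7847)/(468.2549−235.9147) = 1.0000. V = [p*·263.1249 + (1−p*)·30.7847]/1.15 = 179.0726. B = V − Δ·S = -178.3739.
(2,0): S=69.2604. Δ = (V_up−V_dn)/(S_up−S_dn) = (0.0000−0.0000)/(90.7311−45.7119) = 0.0000. V = [p*·0.0000 + (1−p*)·0.0000]/1.15 = 0.0000. B = V − Δ·S = 0.0000.
(2,1): S=137.4714. Δ = (V_up−V_dn)/(S_up−S_dn) = (20.1799−0.0000)/(180.0875−90.7311) = 0.2258. V = [p*·20.1799 + (1−p*)·0.0000]/1.15 = 13.2283. B = V − Δ·S = -17.8177.
(2,2): S=272.8599. Δ = (V_up−V_dn)/(S_up−S_dn) = (179.0726−20.1799)/(357.4465−180.0875) = 0.8959. V = [p*·179.0726 + (1−p*)·20.1799]/1.15 = 121.7048. B = V − Δ·S = -122.7454.
(1,0): S=104.9400. Δ = (V_up−V_dn)/(S_up−S_dn) = (13.2283−0.0000)/(137.4714−69.2604) = 0.1939. V = [p*·13.2283 + (1−p*)·0.0000]/1.15 = 8.6714. B = V − Δ·S = -11.6798.
(1,1): S=208.2900. Δ = (V_up−V_dn)/(S_up−S_dn) = (121.7048−13.2283)/(272.8599−137.4714) = 0.8012. V = [p*·121.7048 + (1−p*)·13.2283]/1.15 = 82.6112. B = V − Δ·S = -84.2757.
(0,0): S=159.0000. Δ = (V_up−V_dn)/(S_up−S_dn) = (82.6112−8.6714)/(208.2900−104.9400) = 0.7154. V = [p*·82.6112 + (1−p*)·8.6714]/1.15 = 56.0093. B = V − Δ·S = -57.7443.
Root portfolio cost Δ·159+B reproduces V0=56.0093.

(0,0): Delta=0.7154 Bond=-57.7443
(1,0): Delta=0.1939 Bond=-11.6798
(1,1): Delta=0.8012 Bond=-84.2757
(2,0): Delta=0.0000 Bond=0.0000
(2,1): Delta=0.2258 Bond=-17.8177
(2,2): Delta=0.8959 Bond=-122.7454
(3,0): Delta=0.0000 Bond=0.0000
(3,1): Delta=0.0000 Bond=0.0000
(3,2): Delta=0.2630 Bond=-27.1811
(3,3): Delta=1.0000 Bond=-178.3739
V0=56.0093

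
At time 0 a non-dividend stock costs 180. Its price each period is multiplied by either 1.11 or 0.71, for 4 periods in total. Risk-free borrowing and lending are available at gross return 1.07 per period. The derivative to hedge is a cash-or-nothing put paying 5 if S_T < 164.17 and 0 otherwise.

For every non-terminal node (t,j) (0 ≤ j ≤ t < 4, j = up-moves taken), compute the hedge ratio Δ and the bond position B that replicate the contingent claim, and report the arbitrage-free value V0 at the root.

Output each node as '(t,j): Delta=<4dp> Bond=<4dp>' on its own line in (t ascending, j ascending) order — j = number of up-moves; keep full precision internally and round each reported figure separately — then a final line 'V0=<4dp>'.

Since d<R<u, set p* = (R−d)/(u−d) = 0.9000; price each node as the discounted p*-expectation of its children.
Terminal values V(4,·): V(4,0)=5.0000, V(4,1)=5.0000, V(4,2)=5.0000, V(4,3)=0.0000, V(4,4)=0.0000
(3,0): S=64.4240. Δ = (V_up−V_dn)/(S_up−S_dn) = (5.0000−5.0000)/(71.5106−45.7410) = 0.0000. V = [p*·5.0000 + (1−p*)·5.0000]/1.07 = 4.6729. B = V − Δ·S = 4.6729.
(3,1): S=100.7192. Δ = (V_up−V_dn)/(S_up−S_dn) = (5.0000−5.0000)/(111.7983−71.5106) = 0.0000. V = [p*·5.0000 + (1−p*)·5.0000]/1.07 = 4.6729. B = V − Δ·S = 4.6729.
(3,2): S=157.4624. Δ = (V_up−V_dn)/(S_up−S_dn) = (0.0000−5.0000)/(174.7832−111.7983) = -0.0794. V = [p*·0.0000 + (1−p*)·5.0000]/1.07 = 0.4673. B = V − Δ·S = 12.9673.
(3,3): S=246.1736. Δ = (V_up−V_dn)/(S_up−S_dn) = (0.0000−0.0000)/(273.2527−174.7832) = 0.0000. V = [p*·0.0000 + (1−p*)·0.0000]/1.07 = 0.0000. B = V − Δ·S = 0.0000.
(2,0): S=90.7380. Δ = (V_up−V_dn)/(S_up−S_dn) = (4.6729−4.6729)/(100.7192−64.4240) = 0.0000. V = [p*·4.6729 + (1−p*)·4.6729]/1.07 = 4.3672. B = V − Δ·S = 4.3672.
(2,1): S=141.8580. Δ = (V_up−V_dn)/(S_up−S_dn) = (0.4673−4.6729)/(157.4624−100.7192) = -0.0741. V = [p*·0.4673 + (1−p*)·4.6729]/1.07 = 0.8298. B = V − Δ·S = 11.3438.
(2,2): S=221.7780. Δ = (V_up−V_dn)/(S_up−S_dn) = (0.0000−0.4673)/(246.1736−157.4624) = -0.0053. V = [p*·0.0000 + (1−p*)·0.4673]/1.07 = 0.0437. B = V − Δ·S = 1.2119.
(1,0): S=127.8000. Δ = (V_up−V_dn)/(S_up−S_dn) = (0.8298−4.3672)/(141.8580−90.7380) = -0.0692. V = [p*·0.8298 + (1−p*)·4.3672]/1.07 = 1.1061. B = V − Δ·S = 9.9497.
(1,1): S=199.8000. Δ = (V_up−V_dn)/(S_up−S_dn) = (0.0437−0.8298)/(221.7780−141.8580) = -0.0098. V = [p*·0.0437 + (1−p*)·0.8298]/1.07 = 0.1143. B = V − Δ·S = 2.0795.
(0,0): S=180.0000. Δ = (V_up−V_dn)/(S_up−S_dn) = (0.1143−1.1061)/(199.8000−127.8000) = -0.0138. V = [p*·0.1143 + (1−p*)·1.1061]/1.07 = 0.1995. B = V − Δ·S = 2.6790.
Root portfolio cost Δ·180+B reproduces V0=0.1995.

(0,0): Delta=-0.0138 Bond=2.6790
(1,0): Delta=-0.0692 Bond=9.9497
(1,1): Delta=-0.0098 Bond=2.0795
(2,0): Delta=0.0000 Bond=4.3672
(2,1): Delta=-0.0741 Bond=11.3438
(2,2): Delta=-0.0053 Bond=1.2119
(3,0): Delta=0.0000 Bond=4.6729
(3,1): Delta=0.0000 Bond=4.6729
(3,2): Delta=-0.0794 Bond=12.9673
(3,3): Delta=0.0000 Bond=0.0000
V0=0.1995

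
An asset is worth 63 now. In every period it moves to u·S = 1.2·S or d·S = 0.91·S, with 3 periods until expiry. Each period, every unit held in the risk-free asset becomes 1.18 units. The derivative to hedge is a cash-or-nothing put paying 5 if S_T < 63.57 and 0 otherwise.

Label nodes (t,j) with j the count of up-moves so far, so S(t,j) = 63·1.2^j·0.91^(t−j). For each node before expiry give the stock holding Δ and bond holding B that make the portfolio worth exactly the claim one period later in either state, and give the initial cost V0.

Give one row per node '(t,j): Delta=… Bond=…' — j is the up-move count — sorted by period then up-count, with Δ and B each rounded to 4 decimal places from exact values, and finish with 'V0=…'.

The replicating-portfolio and risk-neutral prices coincide; use p* = (1.18−0.91)/(1.2−0.91) = 0.9310 for the latter.
At expiry t=3: V(3,0)=5.0000, V(3,1)=5.0000, V(3,2)=0.0000, V(3,3)=0.0000
  t=2,j=0: stock 52.1703 → up 62.6044 (V=5.0000), down 47.4750 (V=5.0000). Price 4.2373; hedge Δ=0.0000, bond B=4.2373.
  t=2,j=1: stock 68.7960 → up 82.5552 (V=0.0000), down 62.6044 (V=5.0000). Price 0.2922; hedge Δ=-0.2506, bond B=17.5336.
  t=2,j=2: stock 90.7200 → up 108.8640 (V=0.0000), down 82.5552 (V=0.0000). Price 0.0000; hedge Δ=0.0000, bond B=0.0000.
  t=1,j=0: stock 57.3300 → up 68.7960 (V=0.2922), down 52.1703 (V=4.2373). Price 0.4782; hedge Δ=-0.2373, bond B=14.0819.
  t=1,j=1: stock 75.6000 → up 90.7200 (V=0.0000), down 68.7960 (V=0.2922). Price 0.0171; hedge Δ=-0.0133, bond B=1.0248.
  t=0,j=0: stock 63.0000 → up 75.6000 (V=0.0171), down 57.3300 (V=0.4782). Price 0.0414; hedge Δ=-0.0252, bond B=1.6316.
Root portfolio cost Δ·63+B reproduces V0=0.0414.

(0,0): Delta=-0.0252 Bond=1.6316
(1,0): Delta=-0.2373 Bond=14.0819
(1,1): Delta=-0.0133 Bond=1.0248
(2,0): Delta=0.0000 Bond=4.2373
(2,1): Delta=-0.2506 Bond=17.5336
(2,2): Delta=0.0000 Bond=0.0000
V0=0.0414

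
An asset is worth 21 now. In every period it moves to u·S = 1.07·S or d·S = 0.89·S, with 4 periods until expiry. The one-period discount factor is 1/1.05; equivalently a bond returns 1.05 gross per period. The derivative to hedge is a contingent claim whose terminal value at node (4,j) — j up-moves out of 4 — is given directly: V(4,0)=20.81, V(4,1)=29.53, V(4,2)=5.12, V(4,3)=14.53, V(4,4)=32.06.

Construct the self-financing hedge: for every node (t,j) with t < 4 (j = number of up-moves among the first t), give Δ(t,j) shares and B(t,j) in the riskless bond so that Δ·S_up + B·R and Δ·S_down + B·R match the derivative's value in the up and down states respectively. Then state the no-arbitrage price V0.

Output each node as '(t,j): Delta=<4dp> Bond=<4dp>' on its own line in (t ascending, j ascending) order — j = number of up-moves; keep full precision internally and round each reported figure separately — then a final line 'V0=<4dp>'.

(0,0): Delta=3.1991 Bond=-46.6152
(1,0): Delta=0.7336 Bond=-2.8665
(1,1): Delta=3.4554 Bond=-54.7059
(2,0): Delta=-6.5935 Bond=118.8698
(2,1): Delta=1.4954 Bond=-18.2448
(2,2): Delta=3.6592 Bond=-62.3408
(3,0): Delta=3.2723 Bond=-21.2434
(3,1): Delta=-7.6192 Bond=143.0704
(3,2): Delta=2.4431 Bond=-39.4354
(3,3): Delta=3.7856 Bond=-68.7106
V0=20.5653

Since d<R<u, set p* = (R−d)/(u−d) = 0.8889; price each node as the discounted p*-expectation of its children.
At expiry t=4: V(4,0)=20.8100, V(4,1)=29.5300, V(4,2)=5.1200, V(4,3)=14.5300, V(4,4)=32.0600
Node (3,0) S=14.8043: V=(p*·29.5300+(1−p*)·20.8100)/1.05=27.2011; Δ=(29.5300−20.8100)/(15.8407−13.1759)=3.2723; B=V−Δ·S=-21.2434
Node (3,1) S=17.7985: V=(p*·5.1200+(1−p*)·29.5300)/1.05=7.4593; Δ=(5.1200−29.5300)/(19.0444−15.8407)=-7.6192; B=V−Δ·S=143.0704
Node (3,2) S=21.3982: V=(p*·14.5300+(1−p*)·5.1200)/1.05=12.8423; Δ=(14.5300−5.1200)/(22.8961−19.0444)=2.4431; B=V−Δ·S=-39.4354
Node (3,3) S=25.7259: V=(p*·32.0600+(1−p*)·14.5300)/1.05=28.6783; Δ=(32.0600−14.5300)/(27.5267−22.8961)=3.7856; B=V−Δ·S=-68.7106
Node (2,0) S=16.6341: V=(p*·7.4593+(1−p*)·27.2011)/1.05=9.1931; Δ=(7.4593−27.2011)/(17.7985−14.8043)=-6.5935; B=V−Δ·S=118.8698
Node (2,1) S=19.9983: V=(p*·12.8423+(1−p*)·7.4593)/1.05=11.6612; Δ=(12.8423−7.4593)/(21.3982−17.7985)=1.4954; B=V−Δ·S=-18.2448
Node (2,2) S=24.0429: V=(p*·28.6783+(1−p*)·12.8423)/1.05=25.6369; Δ=(28.6783−12.8423)/(25.7259−21.3982)=3.6592; B=V−Δ·S=-62.3408
Node (1,0) S=18.6900: V=(p*·11.6612+(1−p*)·9.1931)/1.05=10.8447; Δ=(11.6612−9.1931)/(19.9983−16.6341)=0.7336; B=V−Δ·S=-2.8665
Node (1,1) S=22.4700: V=(p*·25.6369+(1−p*)·11.6612)/1.05=22.9372; Δ=(25.6369−11.6612)/(24.0429−19.9983)=3.4554; B=V−Δ·S=-54.7059
Node (0,0) S=21.0000: V=(p*·22.9372+(1−p*)·10.8447)/1.05=20.5653; Δ=(22.9372−10.8447)/(22.4700−18.6900)=3.1991; B=V−Δ·S=-46.6152
Root portfolio cost Δ·21+B reproduces V0=20.5653.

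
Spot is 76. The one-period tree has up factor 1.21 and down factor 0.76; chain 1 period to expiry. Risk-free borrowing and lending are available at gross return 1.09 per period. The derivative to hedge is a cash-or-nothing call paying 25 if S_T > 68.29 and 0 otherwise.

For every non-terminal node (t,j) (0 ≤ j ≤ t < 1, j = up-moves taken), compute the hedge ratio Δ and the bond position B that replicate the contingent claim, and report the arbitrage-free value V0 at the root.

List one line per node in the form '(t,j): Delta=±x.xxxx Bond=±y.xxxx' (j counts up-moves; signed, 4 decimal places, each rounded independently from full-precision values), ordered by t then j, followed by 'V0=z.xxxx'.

(0,0): Delta=0.7310 Bond=-38.7360
V0=16.8196

Since d<R<u, set p* = (R−d)/(u−d) = 0.7333; price each node as the discounted p*-expectation of its children.
Payoff layer (t=1): V(1,0)=0.0000, V(1,1)=25.0000
(0,0): S=76.0000. Δ = (V_up−V_dn)/(S_up−S_dn) = (25.0000−0.0000)/(91.9600−57.7600) = 0.7310. V = [p*·25.0000 + (1−p*)·0.0000]/1.09 = 16.8196. B = V − Δ·S = -38.7360.
Each (Δ,B) replicates both successor values, so the strategy is self-financing and V0 is arbitrage-free.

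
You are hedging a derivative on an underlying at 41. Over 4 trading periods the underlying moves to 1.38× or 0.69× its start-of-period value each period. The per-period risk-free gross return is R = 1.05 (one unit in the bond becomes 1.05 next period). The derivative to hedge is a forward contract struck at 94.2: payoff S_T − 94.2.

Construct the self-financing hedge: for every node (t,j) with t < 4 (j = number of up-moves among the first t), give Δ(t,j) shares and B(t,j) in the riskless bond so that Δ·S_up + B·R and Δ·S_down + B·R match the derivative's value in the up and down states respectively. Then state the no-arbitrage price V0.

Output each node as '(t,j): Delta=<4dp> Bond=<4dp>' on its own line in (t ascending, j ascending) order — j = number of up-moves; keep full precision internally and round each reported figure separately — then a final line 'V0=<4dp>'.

(0,0): Delta=1.0000 Bond=-77.4986
(1,0): Delta=1.0000 Bond=-81.3735
(1,1): Delta=1.0000 Bond=-81.3735
(2,0): Delta=1.0000 Bond=-85.4422
(2,1): Delta=1.0000 Bond=-85.4422
(2,2): Delta=1.0000 Bond=-85.4422
(3,0): Delta=1.0000 Bond=-89.7143
(3,1): Delta=1.0000 Bond=-89.7143
(3,2): Delta=1.0000 Bond=-89.7143
(3,3): Delta=1.0000 Bond=-89.7143
V0=-36.4986

Since d<R<u, set p* = (R−d)/(u−d) = 0.5217; price each node as the discounted p*-expectation of its children.
Terminal values V(4,·): V(4,0)=-84.9065, V(4,1)=-75.6130, V(4,2)=-57.0259, V(4,3)=-19.8518, V(4,4)=54.4963
  t=3,j=0: stock 13.4689 → up 18.5870 (V=-75.6130), down 9.2935 (V=-84.9065). Price -76.2454; hedge Δ=1.0000, bond B=-89.7143.
  t=3,j=1: stock 26.9377 → up 37.1741 (V=-57.0259), down 18.5870 (V=-75.6130). Price -62.7765; hedge Δ=1.0000, bond B=-89.7143.
  t=3,j=2: stock 53.8755 → up 74.3482 (V=-19.8518), down 37.1741 (V=-57.0259). Price -35.8388; hedge Δ=1.0000, bond B=-89.7143.
  t=3,j=3: stock 107.7510 → up 148.6963 (V=54.4963), down 74.3482 (V=-19.8518). Price 18.0367; hedge Δ=1.0000, bond B=-89.7143.
  t=2,j=0: stock 19.5201 → up 26.9377 (V=-62.7765), down 13.4689 (V=-76.2454). Price -65.9221; hedge Δ=1.0000, bond B=-85.4422.
  t=2,j=1: stock 39.0402 → up 53.8755 (V=-35.8388), down 26.9377 (V=-62.7765). Price -46.4020; hedge Δ=1.0000, bond B=-85.4422.
  t=2,j=2: stock 78.0804 → up 107.7510 (V=18.0367), down 53.8755 (V=-35.8388). Price -7.3618; hedge Δ=1.0000, bond B=-85.4422.
  t=1,j=0: stock 28.2900 → up 39.0402 (V=-46.4020), down 19.5201 (V=-65.9221). Price -53.0835; hedge Δ=1.0000, bond B=-81.3735.
  t=1,j=1: stock 56.5800 → up 78.0804 (V=-7.3618), down 39.0402 (V=-46.4020). Price -24.7935; hedge Δ=1.0000, bond B=-81.3735.
  t=0,j=0: stock 41.0000 → up 56.5800 (V=-24.7935), down 28.2900 (V=-53.0835). Price -36.4986; hedge Δ=1.0000, bond B=-77.4986.
Root portfolio cost Δ·41+B reproduces V0=-36.4986.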